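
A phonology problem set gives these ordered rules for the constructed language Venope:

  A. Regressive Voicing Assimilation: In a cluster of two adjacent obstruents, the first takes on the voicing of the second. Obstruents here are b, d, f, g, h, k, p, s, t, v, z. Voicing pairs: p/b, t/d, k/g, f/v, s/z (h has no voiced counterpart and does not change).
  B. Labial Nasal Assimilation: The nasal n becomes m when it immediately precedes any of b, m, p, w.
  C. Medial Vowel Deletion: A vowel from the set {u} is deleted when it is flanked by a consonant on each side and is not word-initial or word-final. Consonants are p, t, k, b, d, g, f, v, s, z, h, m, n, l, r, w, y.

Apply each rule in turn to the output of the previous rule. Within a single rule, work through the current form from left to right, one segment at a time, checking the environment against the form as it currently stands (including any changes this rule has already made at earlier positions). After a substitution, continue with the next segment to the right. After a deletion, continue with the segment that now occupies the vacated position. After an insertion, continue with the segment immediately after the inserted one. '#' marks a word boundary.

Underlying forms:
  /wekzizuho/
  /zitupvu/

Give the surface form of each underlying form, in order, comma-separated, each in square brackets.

/wekzizuho/:
  A Regressive Voicing Assimilation: [wekzizuho] → [wegzizuho]
  B Labial Nasal Assimilation: no change — [wegzizuho]
  C Medial Vowel Deletion: [wegzizuho] → [wegzizho]
/zitupvu/:
  A Regressive Voicing Assimilation: [zitupvu] → [zitubvu]
  B Labial Nasal Assimilation: no change — [zitubvu]
  C Medial Vowel Deletion: [zitubvu] → [zitbvu]

[wegzizho], [zitbvu]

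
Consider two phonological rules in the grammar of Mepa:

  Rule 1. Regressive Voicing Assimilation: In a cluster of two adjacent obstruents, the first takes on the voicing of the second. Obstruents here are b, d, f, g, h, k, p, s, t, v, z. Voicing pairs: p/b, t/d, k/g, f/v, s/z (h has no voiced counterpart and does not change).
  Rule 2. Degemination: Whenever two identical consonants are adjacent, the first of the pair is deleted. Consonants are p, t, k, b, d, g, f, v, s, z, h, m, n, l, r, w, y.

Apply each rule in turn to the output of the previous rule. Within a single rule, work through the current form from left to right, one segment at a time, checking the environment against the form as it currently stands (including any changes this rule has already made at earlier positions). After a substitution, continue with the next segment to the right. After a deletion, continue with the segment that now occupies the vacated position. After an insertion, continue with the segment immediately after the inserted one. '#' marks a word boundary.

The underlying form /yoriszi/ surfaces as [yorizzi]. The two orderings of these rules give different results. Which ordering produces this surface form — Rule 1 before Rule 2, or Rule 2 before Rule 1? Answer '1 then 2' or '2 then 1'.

Order 1 then 2:
  1 Regressive Voicing Assimilation: [yoriszi] → [yorizzi]
  2 Degemination: [yorizzi] → [yorizi]
  result: [yorizi]
Order 2 then 1:
  2 Degemination: no change — [yoriszi]
  1 Regressive Voicing Assimilation: [yoriszi] → [yorizzi]
  result: [yorizzi]

2 then 1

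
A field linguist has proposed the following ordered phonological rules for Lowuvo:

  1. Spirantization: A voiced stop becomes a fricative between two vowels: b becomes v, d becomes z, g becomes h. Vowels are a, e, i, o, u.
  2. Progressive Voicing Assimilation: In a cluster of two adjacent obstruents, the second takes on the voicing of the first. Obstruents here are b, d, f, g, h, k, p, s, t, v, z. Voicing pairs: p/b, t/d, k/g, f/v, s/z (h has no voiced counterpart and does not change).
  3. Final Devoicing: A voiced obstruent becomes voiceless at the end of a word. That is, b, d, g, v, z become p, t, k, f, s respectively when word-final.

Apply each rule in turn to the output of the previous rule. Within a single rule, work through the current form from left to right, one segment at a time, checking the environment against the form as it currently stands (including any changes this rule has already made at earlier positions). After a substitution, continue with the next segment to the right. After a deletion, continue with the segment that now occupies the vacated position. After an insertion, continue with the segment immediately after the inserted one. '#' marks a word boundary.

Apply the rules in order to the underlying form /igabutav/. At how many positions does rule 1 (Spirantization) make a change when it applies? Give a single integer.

1 Spirantization: [igabutav] → [ihavutav]
2 Progressive Voicing Assimilation: no change — [ihavutav]
3 Final Devoicing: [ihavutav] → [ihavutaf]
Rule 1 changed 2 position(s).

2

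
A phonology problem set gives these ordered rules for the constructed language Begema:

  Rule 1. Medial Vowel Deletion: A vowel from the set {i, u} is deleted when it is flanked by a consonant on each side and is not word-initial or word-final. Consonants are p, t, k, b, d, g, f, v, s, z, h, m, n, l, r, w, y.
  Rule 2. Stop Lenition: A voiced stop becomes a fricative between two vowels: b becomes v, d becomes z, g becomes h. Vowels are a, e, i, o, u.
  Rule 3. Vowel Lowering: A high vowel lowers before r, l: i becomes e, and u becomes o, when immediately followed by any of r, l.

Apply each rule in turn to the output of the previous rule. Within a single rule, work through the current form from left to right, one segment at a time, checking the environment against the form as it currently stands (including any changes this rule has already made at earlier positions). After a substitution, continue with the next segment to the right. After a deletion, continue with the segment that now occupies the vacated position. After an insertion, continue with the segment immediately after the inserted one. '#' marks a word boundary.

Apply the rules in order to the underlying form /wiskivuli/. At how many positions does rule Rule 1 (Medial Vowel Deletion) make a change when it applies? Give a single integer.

Rule 1 Medial Vowel Deletion: [wiskivuli] → [wskvli]
Rule 2 Stop Lenition: no change — [wskvli]
Rule 3 Vowel Lowering: no change — [wskvli]
Rule Rule 1 changed 3 position(s).

3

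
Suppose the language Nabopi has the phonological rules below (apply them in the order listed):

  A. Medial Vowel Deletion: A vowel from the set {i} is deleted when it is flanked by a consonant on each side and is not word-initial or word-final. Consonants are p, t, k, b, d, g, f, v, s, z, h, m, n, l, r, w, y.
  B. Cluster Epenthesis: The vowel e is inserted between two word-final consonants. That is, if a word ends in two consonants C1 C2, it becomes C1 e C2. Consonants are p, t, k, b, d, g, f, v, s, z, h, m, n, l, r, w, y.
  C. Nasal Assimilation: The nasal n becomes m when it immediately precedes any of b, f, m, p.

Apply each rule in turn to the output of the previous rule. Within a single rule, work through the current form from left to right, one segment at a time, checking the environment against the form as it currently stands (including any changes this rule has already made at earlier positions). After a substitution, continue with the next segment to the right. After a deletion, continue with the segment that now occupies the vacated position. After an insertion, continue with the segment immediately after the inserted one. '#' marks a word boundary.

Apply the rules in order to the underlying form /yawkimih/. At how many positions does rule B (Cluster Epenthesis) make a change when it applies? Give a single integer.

1

A Medial Vowel Deletion: [yawkimih] → [yawkmh]
B Cluster Epenthesis: [yawkmh] → [yawkmeh]
C Nasal Assimilation: no change — [yawkmeh]
Rule B changed 1 position(s).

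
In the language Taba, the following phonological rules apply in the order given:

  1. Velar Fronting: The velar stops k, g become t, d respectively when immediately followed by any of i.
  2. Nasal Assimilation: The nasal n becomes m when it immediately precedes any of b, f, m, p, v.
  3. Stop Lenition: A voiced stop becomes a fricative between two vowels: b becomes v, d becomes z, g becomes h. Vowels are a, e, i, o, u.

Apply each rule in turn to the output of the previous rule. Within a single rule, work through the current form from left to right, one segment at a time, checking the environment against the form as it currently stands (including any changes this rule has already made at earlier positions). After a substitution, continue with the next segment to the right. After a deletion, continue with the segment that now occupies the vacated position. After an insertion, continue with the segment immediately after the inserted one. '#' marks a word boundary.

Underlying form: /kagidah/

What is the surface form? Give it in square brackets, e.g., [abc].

1 Velar Fronting: [kagidah] → [kadidah]
2 Nasal Assimilation: no change — [kadidah]
3 Stop Lenition: [kadidah] → [kazizah]

[kazizah]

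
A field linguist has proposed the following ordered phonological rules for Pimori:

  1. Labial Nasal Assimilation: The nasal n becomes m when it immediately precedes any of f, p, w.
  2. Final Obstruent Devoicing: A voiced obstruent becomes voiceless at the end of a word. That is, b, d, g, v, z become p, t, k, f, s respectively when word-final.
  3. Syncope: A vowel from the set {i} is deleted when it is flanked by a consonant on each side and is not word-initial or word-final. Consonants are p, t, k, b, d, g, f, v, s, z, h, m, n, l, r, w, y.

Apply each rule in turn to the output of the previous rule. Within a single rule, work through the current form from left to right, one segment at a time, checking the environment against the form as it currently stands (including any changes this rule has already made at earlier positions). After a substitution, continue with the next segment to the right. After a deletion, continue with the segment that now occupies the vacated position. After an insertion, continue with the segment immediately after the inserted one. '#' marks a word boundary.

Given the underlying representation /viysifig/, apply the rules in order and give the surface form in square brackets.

[vysfk]

1 Labial Nasal Assimilation: no change — [viysifig]
2 Final Obstruent Devoicing: [viysifig] → [viysifik]
3 Syncope: [viysifik] → [vysfk]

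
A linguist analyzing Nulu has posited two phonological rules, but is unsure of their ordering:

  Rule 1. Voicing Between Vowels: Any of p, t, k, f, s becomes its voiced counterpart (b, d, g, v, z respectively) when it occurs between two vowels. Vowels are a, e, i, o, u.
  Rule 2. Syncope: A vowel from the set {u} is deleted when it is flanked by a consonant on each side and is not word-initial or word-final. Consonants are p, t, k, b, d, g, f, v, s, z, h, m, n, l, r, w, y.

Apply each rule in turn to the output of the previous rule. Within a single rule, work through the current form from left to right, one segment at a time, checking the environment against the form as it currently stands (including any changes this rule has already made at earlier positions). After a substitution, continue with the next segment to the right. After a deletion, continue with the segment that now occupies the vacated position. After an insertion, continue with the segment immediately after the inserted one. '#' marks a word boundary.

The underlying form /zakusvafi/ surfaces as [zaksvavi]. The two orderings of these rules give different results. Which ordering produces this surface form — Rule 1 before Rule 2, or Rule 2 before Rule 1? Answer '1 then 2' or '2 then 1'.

2 then 1

Order 1 then 2:
  1 Voicing Between Vowels: [zakusvafi] → [zagusvavi]
  2 Syncope: [zagusvavi] → [zagsvavi]
  result: [zagsvavi]
Order 2 then 1:
  2 Syncope: [zakusvafi] → [zaksvafi]
  1 Voicing Between Vowels: [zaksvafi] → [zaksvavi]
  result: [zaksvavi]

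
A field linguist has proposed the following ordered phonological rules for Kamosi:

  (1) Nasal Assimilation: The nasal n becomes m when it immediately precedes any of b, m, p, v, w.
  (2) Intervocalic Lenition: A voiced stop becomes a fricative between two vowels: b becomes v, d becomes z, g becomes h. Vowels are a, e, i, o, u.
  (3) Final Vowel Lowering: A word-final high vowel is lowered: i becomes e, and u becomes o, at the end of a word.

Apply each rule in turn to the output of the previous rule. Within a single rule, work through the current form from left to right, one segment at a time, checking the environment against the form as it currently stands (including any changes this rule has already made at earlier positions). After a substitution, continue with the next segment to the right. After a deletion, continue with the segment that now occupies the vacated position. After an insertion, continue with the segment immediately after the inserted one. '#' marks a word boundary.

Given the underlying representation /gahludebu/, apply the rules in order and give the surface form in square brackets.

[gahluzevo]

(1) Nasal Assimilation: no change — [gahludebu]
(2) Intervocalic Lenition: [gahludebu] → [gahluzevu]
(3) Final Vowel Lowering: [gahluzevu] → [gahluzevo]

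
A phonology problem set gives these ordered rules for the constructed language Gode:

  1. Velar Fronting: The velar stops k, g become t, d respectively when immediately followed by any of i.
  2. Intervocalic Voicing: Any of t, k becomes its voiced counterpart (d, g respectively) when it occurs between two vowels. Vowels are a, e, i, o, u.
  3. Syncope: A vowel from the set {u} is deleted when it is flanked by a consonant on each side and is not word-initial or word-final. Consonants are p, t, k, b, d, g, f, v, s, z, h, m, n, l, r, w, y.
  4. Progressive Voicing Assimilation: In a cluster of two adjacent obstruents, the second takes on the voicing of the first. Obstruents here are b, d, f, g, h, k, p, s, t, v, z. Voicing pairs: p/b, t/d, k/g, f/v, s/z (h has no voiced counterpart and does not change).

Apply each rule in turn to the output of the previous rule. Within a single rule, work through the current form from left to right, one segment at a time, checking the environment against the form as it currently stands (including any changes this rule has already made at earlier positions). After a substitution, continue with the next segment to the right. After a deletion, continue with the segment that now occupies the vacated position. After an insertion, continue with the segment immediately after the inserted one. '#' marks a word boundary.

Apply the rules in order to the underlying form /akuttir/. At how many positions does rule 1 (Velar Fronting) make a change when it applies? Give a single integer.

0

1 Velar Fronting: no change — [akuttir]
2 Intervocalic Voicing: [akuttir] → [aguttir]
3 Syncope: [aguttir] → [agttir]
4 Progressive Voicing Assimilation: [agttir] → [agddir]
Rule 1 changed 0 position(s).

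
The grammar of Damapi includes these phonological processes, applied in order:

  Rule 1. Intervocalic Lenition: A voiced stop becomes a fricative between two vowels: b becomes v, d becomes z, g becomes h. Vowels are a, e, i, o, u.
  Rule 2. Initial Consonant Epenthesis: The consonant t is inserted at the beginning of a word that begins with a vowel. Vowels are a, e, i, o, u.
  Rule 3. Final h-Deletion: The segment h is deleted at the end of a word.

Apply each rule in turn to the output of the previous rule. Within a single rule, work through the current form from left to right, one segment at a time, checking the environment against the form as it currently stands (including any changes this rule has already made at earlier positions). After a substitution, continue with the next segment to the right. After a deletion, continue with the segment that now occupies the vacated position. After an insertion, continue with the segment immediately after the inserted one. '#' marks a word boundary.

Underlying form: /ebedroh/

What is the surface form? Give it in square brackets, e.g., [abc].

Rule 1 Intervocalic Lenition: [ebedroh] → [evedroh]
Rule 2 Initial Consonant Epenthesis: [evedroh] → [tevedroh]
Rule 3 Final h-Deletion: [tevedroh] → [tevedro]

[tevedro]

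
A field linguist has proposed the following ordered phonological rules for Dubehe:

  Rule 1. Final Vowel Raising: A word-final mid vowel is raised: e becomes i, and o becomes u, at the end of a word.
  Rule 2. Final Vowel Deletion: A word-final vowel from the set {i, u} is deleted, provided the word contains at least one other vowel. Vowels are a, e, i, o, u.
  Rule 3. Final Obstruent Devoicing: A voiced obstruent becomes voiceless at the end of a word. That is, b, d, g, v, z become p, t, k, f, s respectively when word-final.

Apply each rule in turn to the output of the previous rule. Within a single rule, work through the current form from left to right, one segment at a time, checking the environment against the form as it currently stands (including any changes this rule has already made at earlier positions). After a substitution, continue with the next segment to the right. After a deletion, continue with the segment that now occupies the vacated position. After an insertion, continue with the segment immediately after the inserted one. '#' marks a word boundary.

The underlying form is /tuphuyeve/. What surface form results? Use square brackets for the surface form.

[tuphuyef]

Rule 1 Final Vowel Raising: [tuphuyeve] → [tuphuyevi]
Rule 2 Final Vowel Deletion: [tuphuyevi] → [tuphuyev]
Rule 3 Final Obstruent Devoicing: [tuphuyev] → [tuphuyef]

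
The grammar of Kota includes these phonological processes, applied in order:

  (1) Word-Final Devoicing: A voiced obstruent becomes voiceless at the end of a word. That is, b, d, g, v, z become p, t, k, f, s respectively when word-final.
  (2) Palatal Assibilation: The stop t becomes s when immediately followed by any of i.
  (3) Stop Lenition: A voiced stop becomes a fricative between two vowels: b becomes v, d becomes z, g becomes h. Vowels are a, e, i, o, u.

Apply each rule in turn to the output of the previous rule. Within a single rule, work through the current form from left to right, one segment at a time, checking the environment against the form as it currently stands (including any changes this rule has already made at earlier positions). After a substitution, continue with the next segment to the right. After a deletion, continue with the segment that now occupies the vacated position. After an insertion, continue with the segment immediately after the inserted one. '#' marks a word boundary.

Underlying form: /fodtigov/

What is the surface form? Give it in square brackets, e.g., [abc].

[fodsihof]

(1) Word-Final Devoicing: [fodtigov] → [fodtigof]
(2) Palatal Assibilation: [fodtigof] → [fodsigof]
(3) Stop Lenition: [fodsigof] → [fodsihof]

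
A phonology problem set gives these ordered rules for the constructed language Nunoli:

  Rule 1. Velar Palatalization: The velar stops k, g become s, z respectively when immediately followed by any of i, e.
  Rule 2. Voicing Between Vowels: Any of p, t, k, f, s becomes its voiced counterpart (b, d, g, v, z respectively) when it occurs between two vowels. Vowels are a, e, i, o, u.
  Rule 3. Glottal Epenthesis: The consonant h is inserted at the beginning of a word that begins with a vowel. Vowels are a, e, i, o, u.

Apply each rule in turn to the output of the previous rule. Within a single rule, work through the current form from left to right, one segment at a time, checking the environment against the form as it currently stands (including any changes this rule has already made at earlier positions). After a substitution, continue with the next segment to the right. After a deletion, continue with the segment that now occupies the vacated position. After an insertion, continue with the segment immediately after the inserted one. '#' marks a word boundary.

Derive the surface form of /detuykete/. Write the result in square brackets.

[deduysede]

Rule 1 Velar Palatalization: [detuykete] → [detuysete]
Rule 2 Voicing Between Vowels: [detuysete] → [deduysede]
Rule 3 Glottal Epenthesis: no change — [deduysede]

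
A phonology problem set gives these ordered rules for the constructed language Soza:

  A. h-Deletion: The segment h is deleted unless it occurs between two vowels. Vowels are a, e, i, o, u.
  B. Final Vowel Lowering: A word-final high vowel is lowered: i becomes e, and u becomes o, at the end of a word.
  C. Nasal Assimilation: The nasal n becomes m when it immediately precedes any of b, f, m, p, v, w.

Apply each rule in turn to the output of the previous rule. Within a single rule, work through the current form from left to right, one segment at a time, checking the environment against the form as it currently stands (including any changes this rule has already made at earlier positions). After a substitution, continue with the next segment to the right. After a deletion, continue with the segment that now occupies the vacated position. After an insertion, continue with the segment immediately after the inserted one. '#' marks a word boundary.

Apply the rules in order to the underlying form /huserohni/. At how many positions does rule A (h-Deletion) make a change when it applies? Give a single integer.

A h-Deletion: [huserohni] → [useroni]
B Final Vowel Lowering: [useroni] → [userone]
C Nasal Assimilation: no change — [userone]
Rule A changed 2 position(s).

2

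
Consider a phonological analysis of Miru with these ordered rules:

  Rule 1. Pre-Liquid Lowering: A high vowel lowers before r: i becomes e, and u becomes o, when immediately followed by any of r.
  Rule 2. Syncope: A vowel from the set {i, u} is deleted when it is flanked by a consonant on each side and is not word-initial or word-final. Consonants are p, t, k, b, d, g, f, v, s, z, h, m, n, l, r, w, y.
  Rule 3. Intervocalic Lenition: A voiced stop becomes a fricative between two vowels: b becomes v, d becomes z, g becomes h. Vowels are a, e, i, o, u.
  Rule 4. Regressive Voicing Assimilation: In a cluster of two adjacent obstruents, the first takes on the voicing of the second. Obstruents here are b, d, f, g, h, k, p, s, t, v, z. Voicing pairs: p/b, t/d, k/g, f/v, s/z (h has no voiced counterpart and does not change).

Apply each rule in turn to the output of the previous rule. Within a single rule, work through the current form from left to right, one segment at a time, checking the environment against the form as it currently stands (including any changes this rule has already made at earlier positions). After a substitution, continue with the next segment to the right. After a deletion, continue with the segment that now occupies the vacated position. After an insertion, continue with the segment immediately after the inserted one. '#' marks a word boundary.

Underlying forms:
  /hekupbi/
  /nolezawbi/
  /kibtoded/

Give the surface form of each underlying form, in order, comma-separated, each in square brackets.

/hekupbi/:
  Rule 1 Pre-Liquid Lowering: no change — [hekupbi]
  Rule 2 Syncope: [hekupbi] → [hekpbi]
  Rule 3 Intervocalic Lenition: no change — [hekpbi]
  Rule 4 Regressive Voicing Assimilation: [hekpbi] → [hekbbi]
/nolezawbi/:
  Rule 1 Pre-Liquid Lowering: no change — [nolezawbi]
  Rule 2 Syncope: no change — [nolezawbi]
  Rule 3 Intervocalic Lenition: no change — [nolezawbi]
  Rule 4 Regressive Voicing Assimilation: no change — [nolezawbi]
/kibtoded/:
  Rule 1 Pre-Liquid Lowering: no change — [kibtoded]
  Rule 2 Syncope: [kibtoded] → [kbtoded]
  Rule 3 Intervocalic Lenition: [kbtoded] → [kbtozed]
  Rule 4 Regressive Voicing Assimilation: [kbtozed] → [gptozed]

[hekbbi], [nolezawbi], [gptozed]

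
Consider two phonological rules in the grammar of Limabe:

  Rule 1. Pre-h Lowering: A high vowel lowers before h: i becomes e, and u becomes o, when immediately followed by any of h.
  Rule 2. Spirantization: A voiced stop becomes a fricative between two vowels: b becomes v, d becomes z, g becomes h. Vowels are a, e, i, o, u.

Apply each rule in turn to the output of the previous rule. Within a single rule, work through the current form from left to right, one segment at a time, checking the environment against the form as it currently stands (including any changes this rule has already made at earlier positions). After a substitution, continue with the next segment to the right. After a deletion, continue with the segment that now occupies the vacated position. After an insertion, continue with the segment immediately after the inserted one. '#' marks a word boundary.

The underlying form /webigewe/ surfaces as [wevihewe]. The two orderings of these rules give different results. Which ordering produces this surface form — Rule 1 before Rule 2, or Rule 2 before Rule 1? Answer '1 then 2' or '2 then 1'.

1 then 2

Order 1 then 2:
  1 Pre-h Lowering: no change — [webigewe]
  2 Spirantization: [webigewe] → [wevihewe]
  result: [wevihewe]
Order 2 then 1:
  2 Spirantization: [webigewe] → [wevihewe]
  1 Pre-h Lowering: [wevihewe] → [wevehewe]
  result: [wevehewe]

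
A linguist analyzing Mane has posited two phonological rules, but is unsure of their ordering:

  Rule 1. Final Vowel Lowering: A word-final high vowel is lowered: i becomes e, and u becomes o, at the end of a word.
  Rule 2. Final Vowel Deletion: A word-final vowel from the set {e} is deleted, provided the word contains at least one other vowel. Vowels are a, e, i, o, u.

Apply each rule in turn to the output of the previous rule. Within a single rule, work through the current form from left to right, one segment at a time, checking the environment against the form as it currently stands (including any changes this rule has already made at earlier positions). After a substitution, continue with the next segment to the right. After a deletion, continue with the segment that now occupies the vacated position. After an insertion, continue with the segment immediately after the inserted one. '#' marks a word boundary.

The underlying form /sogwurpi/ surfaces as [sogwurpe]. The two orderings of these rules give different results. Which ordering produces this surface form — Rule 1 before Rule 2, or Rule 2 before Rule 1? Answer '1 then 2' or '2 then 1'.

Order 1 then 2:
  1 Final Vowel Lowering: [sogwurpi] → [sogwurpe]
  2 Final Vowel Deletion: [sogwurpe] → [sogwurp]
  result: [sogwurp]
Order 2 then 1:
  2 Final Vowel Deletion: no change — [sogwurpi]
  1 Final Vowel Lowering: [sogwurpi] → [sogwurpe]
  result: [sogwurpe]

2 then 1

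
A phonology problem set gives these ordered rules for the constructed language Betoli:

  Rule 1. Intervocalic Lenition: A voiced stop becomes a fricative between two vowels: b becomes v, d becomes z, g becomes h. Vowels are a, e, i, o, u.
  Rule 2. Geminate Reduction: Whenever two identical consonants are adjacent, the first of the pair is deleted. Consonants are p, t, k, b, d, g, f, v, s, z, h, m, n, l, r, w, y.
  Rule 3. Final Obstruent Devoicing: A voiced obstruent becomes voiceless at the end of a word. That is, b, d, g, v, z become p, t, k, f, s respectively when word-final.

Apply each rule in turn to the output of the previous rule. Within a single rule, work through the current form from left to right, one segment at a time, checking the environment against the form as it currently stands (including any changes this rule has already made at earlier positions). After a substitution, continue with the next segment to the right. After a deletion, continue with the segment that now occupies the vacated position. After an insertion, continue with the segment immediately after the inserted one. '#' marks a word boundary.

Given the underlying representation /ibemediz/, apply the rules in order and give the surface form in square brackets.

Rule 1 Intervocalic Lenition: [ibemediz] → [ivemeziz]
Rule 2 Geminate Reduction: no change — [ivemeziz]
Rule 3 Final Obstruent Devoicing: [ivemeziz] → [ivemezis]

[ivemezis]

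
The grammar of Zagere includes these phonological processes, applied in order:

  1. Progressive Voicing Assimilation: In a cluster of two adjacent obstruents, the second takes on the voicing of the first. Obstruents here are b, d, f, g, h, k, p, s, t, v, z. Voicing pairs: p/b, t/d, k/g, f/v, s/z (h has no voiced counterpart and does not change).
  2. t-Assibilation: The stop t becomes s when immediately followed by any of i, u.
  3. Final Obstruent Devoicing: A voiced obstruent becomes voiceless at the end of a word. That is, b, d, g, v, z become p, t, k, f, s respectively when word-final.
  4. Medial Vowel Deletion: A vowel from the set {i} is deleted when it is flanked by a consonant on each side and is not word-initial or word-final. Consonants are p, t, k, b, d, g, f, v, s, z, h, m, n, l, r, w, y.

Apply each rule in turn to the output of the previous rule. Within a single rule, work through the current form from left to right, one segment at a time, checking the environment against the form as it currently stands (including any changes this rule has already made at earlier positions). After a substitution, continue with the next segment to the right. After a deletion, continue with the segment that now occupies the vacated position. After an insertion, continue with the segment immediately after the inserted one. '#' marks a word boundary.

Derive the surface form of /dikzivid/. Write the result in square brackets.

1 Progressive Voicing Assimilation: [dikzivid] → [diksivid]
2 t-Assibilation: no change — [diksivid]
3 Final Obstruent Devoicing: [diksivid] → [diksivit]
4 Medial Vowel Deletion: [diksivit] → [dksvt]

[dksvt]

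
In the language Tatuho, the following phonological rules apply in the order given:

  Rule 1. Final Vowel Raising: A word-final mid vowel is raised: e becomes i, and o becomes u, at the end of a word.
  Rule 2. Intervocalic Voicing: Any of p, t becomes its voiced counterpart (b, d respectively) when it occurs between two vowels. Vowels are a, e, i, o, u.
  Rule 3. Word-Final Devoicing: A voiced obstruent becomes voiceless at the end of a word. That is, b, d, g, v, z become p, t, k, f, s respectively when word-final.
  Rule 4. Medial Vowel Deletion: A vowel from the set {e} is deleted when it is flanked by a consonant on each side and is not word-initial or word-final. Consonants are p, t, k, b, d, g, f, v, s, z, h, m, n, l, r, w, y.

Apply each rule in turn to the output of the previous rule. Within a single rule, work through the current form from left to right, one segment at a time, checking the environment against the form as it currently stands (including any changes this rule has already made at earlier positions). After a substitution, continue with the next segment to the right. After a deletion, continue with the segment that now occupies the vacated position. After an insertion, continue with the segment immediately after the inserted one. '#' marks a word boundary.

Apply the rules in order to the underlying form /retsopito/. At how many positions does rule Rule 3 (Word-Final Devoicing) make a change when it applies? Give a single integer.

0

Rule 1 Final Vowel Raising: [retsopito] → [retsopitu]
Rule 2 Intervocalic Voicing: [retsopitu] → [retsobidu]
Rule 3 Word-Final Devoicing: no change — [retsobidu]
Rule 4 Medial Vowel Deletion: [retsobidu] → [rtsobidu]
Rule Rule 3 changed 0 position(s).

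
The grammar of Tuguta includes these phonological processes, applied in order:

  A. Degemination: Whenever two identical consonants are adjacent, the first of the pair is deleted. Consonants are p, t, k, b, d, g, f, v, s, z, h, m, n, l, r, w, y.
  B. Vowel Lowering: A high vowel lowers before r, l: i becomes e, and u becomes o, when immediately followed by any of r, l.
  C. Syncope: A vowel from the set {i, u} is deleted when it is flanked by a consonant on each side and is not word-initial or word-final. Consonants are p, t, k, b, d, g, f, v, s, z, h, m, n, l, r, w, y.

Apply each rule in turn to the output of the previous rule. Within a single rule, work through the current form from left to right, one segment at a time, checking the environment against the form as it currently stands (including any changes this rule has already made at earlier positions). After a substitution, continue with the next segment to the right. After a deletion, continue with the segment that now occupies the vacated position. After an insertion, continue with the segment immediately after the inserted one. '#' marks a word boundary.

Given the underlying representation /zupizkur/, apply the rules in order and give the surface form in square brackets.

[zpzkor]

A Degemination: no change — [zupizkur]
B Vowel Lowering: [zupizkur] → [zupizkor]
C Syncope: [zupizkor] → [zpzkor]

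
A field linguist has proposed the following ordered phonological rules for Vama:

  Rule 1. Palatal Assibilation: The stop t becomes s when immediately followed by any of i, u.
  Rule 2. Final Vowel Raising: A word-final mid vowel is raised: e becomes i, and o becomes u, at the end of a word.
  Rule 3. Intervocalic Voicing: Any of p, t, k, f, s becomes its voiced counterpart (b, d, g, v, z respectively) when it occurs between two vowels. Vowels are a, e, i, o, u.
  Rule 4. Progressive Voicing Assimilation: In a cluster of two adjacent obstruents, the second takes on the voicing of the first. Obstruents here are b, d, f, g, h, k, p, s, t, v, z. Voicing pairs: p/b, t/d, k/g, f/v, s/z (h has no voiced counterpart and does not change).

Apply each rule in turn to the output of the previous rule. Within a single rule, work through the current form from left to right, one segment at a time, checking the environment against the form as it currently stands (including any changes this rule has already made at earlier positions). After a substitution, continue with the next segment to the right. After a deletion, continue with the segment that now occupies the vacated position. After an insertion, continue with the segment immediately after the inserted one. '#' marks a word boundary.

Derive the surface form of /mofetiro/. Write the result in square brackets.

[moveziru]

Rule 1 Palatal Assibilation: [mofetiro] → [mofesiro]
Rule 2 Final Vowel Raising: [mofesiro] → [mofesiru]
Rule 3 Intervocalic Voicing: [mofesiru] → [moveziru]
Rule 4 Progressive Voicing Assimilation: no change — [moveziru]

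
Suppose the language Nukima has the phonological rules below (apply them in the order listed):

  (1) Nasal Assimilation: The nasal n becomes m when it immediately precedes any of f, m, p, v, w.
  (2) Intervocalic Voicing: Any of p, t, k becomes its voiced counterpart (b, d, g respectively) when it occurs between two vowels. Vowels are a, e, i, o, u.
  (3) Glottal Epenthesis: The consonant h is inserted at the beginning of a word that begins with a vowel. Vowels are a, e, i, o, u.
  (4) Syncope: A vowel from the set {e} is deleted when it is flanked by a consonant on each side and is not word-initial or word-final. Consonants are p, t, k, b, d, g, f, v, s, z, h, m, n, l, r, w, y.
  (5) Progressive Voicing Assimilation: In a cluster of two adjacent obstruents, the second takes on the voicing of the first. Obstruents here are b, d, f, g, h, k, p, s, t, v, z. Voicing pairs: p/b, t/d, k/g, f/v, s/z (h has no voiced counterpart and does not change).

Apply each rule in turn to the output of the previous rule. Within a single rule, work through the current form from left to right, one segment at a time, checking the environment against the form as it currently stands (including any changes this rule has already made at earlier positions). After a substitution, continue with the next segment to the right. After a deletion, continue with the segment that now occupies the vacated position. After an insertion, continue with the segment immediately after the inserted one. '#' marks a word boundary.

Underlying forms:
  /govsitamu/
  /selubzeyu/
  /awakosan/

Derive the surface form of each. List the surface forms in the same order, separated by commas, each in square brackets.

[govzidamu], [slubzyu], [hawagosan]

/govsitamu/:
  (1) Nasal Assimilation: no change — [govsitamu]
  (2) Intervocalic Voicing: [govsitamu] → [govsidamu]
  (3) Glottal Epenthesis: no change — [govsidamu]
  (4) Syncope: no change — [govsidamu]
  (5) Progressive Voicing Assimilation: [govsidamu] → [govzidamu]
/selubzeyu/:
  (1) Nasal Assimilation: no change — [selubzeyu]
  (2) Intervocalic Voicing: no change — [selubzeyu]
  (3) Glottal Epenthesis: no change — [selubzeyu]
  (4) Syncope: [selubzeyu] → [slubzyu]
  (5) Progressive Voicing Assimilation: no change — [slubzyu]
/awakosan/:
  (1) Nasal Assimilation: no change — [awakosan]
  (2) Intervocalic Voicing: [awakosan] → [awagosan]
  (3) Glottal Epenthesis: [awagosan] → [hawagosan]
  (4) Syncope: no change — [hawagosan]
  (5) Progressive Voicing Assimilation: no change — [hawagosan]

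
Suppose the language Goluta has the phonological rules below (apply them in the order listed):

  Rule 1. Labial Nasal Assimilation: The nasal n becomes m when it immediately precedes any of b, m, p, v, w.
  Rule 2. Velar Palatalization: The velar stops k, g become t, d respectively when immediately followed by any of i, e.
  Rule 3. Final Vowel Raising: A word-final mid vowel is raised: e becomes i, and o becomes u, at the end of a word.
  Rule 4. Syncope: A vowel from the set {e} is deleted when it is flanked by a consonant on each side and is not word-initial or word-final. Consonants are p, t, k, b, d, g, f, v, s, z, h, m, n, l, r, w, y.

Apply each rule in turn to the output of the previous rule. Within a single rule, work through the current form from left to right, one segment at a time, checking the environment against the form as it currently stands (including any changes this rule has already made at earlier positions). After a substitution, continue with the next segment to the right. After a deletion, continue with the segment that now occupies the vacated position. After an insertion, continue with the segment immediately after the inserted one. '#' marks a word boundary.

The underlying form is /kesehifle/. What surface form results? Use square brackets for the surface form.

Rule 1 Labial Nasal Assimilation: no change — [kesehifle]
Rule 2 Velar Palatalization: [kesehifle] → [tesehifle]
Rule 3 Final Vowel Raising: [tesehifle] → [tesehifli]
Rule 4 Syncope: [tesehifli] → [tshifli]

[tshifli]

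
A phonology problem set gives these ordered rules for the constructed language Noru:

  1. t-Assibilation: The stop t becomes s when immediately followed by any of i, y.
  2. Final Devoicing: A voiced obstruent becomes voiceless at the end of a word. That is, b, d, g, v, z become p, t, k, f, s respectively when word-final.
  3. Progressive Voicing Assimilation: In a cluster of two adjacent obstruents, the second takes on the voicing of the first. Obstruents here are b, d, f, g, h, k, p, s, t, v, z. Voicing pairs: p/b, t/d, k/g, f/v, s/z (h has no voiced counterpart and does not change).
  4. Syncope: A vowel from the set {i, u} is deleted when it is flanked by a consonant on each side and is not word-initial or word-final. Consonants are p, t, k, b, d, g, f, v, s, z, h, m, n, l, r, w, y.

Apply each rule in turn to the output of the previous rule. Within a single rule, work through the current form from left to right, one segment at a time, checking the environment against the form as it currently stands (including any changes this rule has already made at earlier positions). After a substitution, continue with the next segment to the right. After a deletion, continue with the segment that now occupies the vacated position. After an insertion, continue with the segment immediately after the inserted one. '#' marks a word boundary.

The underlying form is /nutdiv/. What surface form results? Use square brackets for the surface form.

1 t-Assibilation: no change — [nutdiv]
2 Final Devoicing: [nutdiv] → [nutdif]
3 Progressive Voicing Assimilation: [nutdif] → [nuttif]
4 Syncope: [nuttif] → [nttf]

[nttf]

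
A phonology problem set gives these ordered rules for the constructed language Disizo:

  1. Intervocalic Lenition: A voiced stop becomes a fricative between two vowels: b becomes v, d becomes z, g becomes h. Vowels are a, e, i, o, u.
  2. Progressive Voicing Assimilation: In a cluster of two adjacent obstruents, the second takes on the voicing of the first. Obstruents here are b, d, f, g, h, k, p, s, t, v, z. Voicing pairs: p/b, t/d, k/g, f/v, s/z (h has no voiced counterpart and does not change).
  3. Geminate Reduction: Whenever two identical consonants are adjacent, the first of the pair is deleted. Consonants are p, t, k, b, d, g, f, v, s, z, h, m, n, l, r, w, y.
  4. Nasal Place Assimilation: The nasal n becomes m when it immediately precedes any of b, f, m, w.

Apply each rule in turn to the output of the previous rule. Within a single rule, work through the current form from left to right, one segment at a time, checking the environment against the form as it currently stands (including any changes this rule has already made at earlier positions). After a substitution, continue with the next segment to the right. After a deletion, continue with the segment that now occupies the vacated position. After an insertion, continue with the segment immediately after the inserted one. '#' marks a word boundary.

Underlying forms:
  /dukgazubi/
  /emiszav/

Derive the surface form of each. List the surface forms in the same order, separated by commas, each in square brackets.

/dukgazubi/:
  1 Intervocalic Lenition: [dukgazubi] → [dukgazuvi]
  2 Progressive Voicing Assimilation: [dukgazuvi] → [dukkazuvi]
  3 Geminate Reduction: [dukkazuvi] → [dukazuvi]
  4 Nasal Place Assimilation: no change — [dukazuvi]
/emiszav/:
  1 Intervocalic Lenition: no change — [emiszav]
  2 Progressive Voicing Assimilation: [emiszav] → [emissav]
  3 Geminate Reduction: [emissav] → [emisav]
  4 Nasal Place Assimilation: no change — [emisav]

[dukazuvi], [emisav]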